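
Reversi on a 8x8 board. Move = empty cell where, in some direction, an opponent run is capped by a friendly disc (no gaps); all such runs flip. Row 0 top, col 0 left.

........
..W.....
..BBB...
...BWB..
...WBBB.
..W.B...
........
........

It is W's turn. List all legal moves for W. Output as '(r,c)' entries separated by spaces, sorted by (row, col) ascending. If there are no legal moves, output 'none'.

Answer: (1,3) (1,4) (3,2) (3,6) (4,7) (5,6) (6,4) (6,5)

Derivation:
(1,1): no bracket -> illegal
(1,3): flips 2 -> legal
(1,4): flips 1 -> legal
(1,5): no bracket -> illegal
(2,1): no bracket -> illegal
(2,5): no bracket -> illegal
(2,6): no bracket -> illegal
(3,1): no bracket -> illegal
(3,2): flips 2 -> legal
(3,6): flips 1 -> legal
(3,7): no bracket -> illegal
(4,2): no bracket -> illegal
(4,7): flips 3 -> legal
(5,3): no bracket -> illegal
(5,5): no bracket -> illegal
(5,6): flips 1 -> legal
(5,7): no bracket -> illegal
(6,3): no bracket -> illegal
(6,4): flips 2 -> legal
(6,5): flips 1 -> legal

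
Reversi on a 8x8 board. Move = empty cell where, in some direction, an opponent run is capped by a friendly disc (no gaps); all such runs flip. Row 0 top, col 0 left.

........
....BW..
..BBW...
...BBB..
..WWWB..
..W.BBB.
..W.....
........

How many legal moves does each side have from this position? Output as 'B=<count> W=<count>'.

Answer: B=9 W=10

Derivation:
-- B to move --
(0,4): no bracket -> illegal
(0,5): no bracket -> illegal
(0,6): flips 2 -> legal
(1,3): flips 1 -> legal
(1,6): flips 1 -> legal
(2,5): flips 1 -> legal
(2,6): no bracket -> illegal
(3,1): no bracket -> illegal
(3,2): flips 1 -> legal
(4,1): flips 3 -> legal
(5,1): flips 1 -> legal
(5,3): flips 2 -> legal
(6,1): flips 2 -> legal
(6,3): no bracket -> illegal
(7,1): no bracket -> illegal
(7,2): no bracket -> illegal
(7,3): no bracket -> illegal
B mobility = 9
-- W to move --
(0,3): no bracket -> illegal
(0,4): flips 1 -> legal
(0,5): no bracket -> illegal
(1,1): flips 2 -> legal
(1,2): no bracket -> illegal
(1,3): flips 3 -> legal
(2,1): flips 2 -> legal
(2,5): flips 1 -> legal
(2,6): flips 1 -> legal
(3,1): no bracket -> illegal
(3,2): no bracket -> illegal
(3,6): no bracket -> illegal
(4,6): flips 2 -> legal
(4,7): no bracket -> illegal
(5,3): no bracket -> illegal
(5,7): no bracket -> illegal
(6,3): no bracket -> illegal
(6,4): flips 1 -> legal
(6,5): flips 1 -> legal
(6,6): flips 1 -> legal
(6,7): no bracket -> illegal
W mobility = 10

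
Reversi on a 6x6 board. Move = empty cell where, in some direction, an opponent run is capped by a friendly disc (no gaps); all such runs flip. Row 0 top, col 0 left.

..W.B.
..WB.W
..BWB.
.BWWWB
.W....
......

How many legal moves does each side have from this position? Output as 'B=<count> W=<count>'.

Answer: B=5 W=6

Derivation:
-- B to move --
(0,1): no bracket -> illegal
(0,3): no bracket -> illegal
(0,5): no bracket -> illegal
(1,1): flips 1 -> legal
(1,4): no bracket -> illegal
(2,1): no bracket -> illegal
(2,5): no bracket -> illegal
(3,0): no bracket -> illegal
(4,0): no bracket -> illegal
(4,2): flips 2 -> legal
(4,3): flips 2 -> legal
(4,4): flips 2 -> legal
(4,5): no bracket -> illegal
(5,0): no bracket -> illegal
(5,1): flips 1 -> legal
(5,2): no bracket -> illegal
B mobility = 5
-- W to move --
(0,3): flips 1 -> legal
(0,5): no bracket -> illegal
(1,1): flips 1 -> legal
(1,4): flips 2 -> legal
(2,0): no bracket -> illegal
(2,1): flips 2 -> legal
(2,5): flips 1 -> legal
(3,0): flips 1 -> legal
(4,0): no bracket -> illegal
(4,2): no bracket -> illegal
(4,4): no bracket -> illegal
(4,5): no bracket -> illegal
W mobility = 6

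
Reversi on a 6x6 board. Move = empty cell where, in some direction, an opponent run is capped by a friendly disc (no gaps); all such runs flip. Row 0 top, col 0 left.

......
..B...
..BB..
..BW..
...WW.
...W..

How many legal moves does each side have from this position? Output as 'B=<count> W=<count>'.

Answer: B=3 W=4

Derivation:
-- B to move --
(2,4): no bracket -> illegal
(3,4): flips 1 -> legal
(3,5): no bracket -> illegal
(4,2): no bracket -> illegal
(4,5): no bracket -> illegal
(5,2): no bracket -> illegal
(5,4): flips 1 -> legal
(5,5): flips 2 -> legal
B mobility = 3
-- W to move --
(0,1): no bracket -> illegal
(0,2): no bracket -> illegal
(0,3): no bracket -> illegal
(1,1): flips 1 -> legal
(1,3): flips 1 -> legal
(1,4): no bracket -> illegal
(2,1): flips 1 -> legal
(2,4): no bracket -> illegal
(3,1): flips 1 -> legal
(3,4): no bracket -> illegal
(4,1): no bracket -> illegal
(4,2): no bracket -> illegal
W mobility = 4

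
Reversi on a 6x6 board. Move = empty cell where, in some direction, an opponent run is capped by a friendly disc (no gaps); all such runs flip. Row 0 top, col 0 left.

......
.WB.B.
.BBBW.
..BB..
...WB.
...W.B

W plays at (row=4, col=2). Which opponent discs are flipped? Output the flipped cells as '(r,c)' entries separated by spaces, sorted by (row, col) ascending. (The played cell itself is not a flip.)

Dir NW: first cell '.' (not opp) -> no flip
Dir N: opp run (3,2) (2,2) (1,2), next='.' -> no flip
Dir NE: opp run (3,3) capped by W -> flip
Dir W: first cell '.' (not opp) -> no flip
Dir E: first cell 'W' (not opp) -> no flip
Dir SW: first cell '.' (not opp) -> no flip
Dir S: first cell '.' (not opp) -> no flip
Dir SE: first cell 'W' (not opp) -> no flip

Answer: (3,3)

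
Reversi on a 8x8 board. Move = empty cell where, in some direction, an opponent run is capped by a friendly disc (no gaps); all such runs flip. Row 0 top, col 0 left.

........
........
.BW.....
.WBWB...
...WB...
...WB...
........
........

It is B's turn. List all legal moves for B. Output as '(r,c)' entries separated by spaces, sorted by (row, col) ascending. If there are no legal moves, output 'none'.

(1,1): flips 2 -> legal
(1,2): flips 1 -> legal
(1,3): no bracket -> illegal
(2,0): no bracket -> illegal
(2,3): flips 1 -> legal
(2,4): no bracket -> illegal
(3,0): flips 1 -> legal
(4,0): no bracket -> illegal
(4,1): flips 1 -> legal
(4,2): flips 1 -> legal
(5,2): flips 2 -> legal
(6,2): flips 1 -> legal
(6,3): no bracket -> illegal
(6,4): no bracket -> illegal

Answer: (1,1) (1,2) (2,3) (3,0) (4,1) (4,2) (5,2) (6,2)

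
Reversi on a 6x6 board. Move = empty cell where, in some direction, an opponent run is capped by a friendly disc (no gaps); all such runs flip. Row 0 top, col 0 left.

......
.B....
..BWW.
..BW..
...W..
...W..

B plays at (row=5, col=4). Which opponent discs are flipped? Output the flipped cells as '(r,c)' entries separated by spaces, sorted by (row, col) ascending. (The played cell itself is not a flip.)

Answer: (4,3)

Derivation:
Dir NW: opp run (4,3) capped by B -> flip
Dir N: first cell '.' (not opp) -> no flip
Dir NE: first cell '.' (not opp) -> no flip
Dir W: opp run (5,3), next='.' -> no flip
Dir E: first cell '.' (not opp) -> no flip
Dir SW: edge -> no flip
Dir S: edge -> no flip
Dir SE: edge -> no flip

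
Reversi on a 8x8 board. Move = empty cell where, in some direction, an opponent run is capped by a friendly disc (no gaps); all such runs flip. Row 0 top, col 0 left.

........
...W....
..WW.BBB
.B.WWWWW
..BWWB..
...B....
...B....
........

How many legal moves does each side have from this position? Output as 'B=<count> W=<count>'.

Answer: B=7 W=13

Derivation:
-- B to move --
(0,2): no bracket -> illegal
(0,3): flips 4 -> legal
(0,4): flips 2 -> legal
(1,1): no bracket -> illegal
(1,2): flips 2 -> legal
(1,4): no bracket -> illegal
(2,1): no bracket -> illegal
(2,4): flips 1 -> legal
(3,2): no bracket -> illegal
(4,6): flips 1 -> legal
(4,7): flips 2 -> legal
(5,2): flips 2 -> legal
(5,4): no bracket -> illegal
(5,5): no bracket -> illegal
B mobility = 7
-- W to move --
(1,4): flips 1 -> legal
(1,5): flips 2 -> legal
(1,6): flips 2 -> legal
(1,7): flips 2 -> legal
(2,0): no bracket -> illegal
(2,1): no bracket -> illegal
(2,4): no bracket -> illegal
(3,0): no bracket -> illegal
(3,2): no bracket -> illegal
(4,0): flips 1 -> legal
(4,1): flips 1 -> legal
(4,6): flips 1 -> legal
(5,1): flips 1 -> legal
(5,2): no bracket -> illegal
(5,4): flips 1 -> legal
(5,5): flips 1 -> legal
(5,6): flips 1 -> legal
(6,2): flips 1 -> legal
(6,4): no bracket -> illegal
(7,2): no bracket -> illegal
(7,3): flips 2 -> legal
(7,4): no bracket -> illegal
W mobility = 13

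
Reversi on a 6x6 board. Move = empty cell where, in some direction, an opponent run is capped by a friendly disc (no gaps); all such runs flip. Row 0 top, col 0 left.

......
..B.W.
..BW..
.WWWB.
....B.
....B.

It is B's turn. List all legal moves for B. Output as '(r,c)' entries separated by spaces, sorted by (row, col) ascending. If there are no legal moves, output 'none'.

Answer: (2,4) (3,0) (4,0) (4,2)

Derivation:
(0,3): no bracket -> illegal
(0,4): no bracket -> illegal
(0,5): no bracket -> illegal
(1,3): no bracket -> illegal
(1,5): no bracket -> illegal
(2,0): no bracket -> illegal
(2,1): no bracket -> illegal
(2,4): flips 1 -> legal
(2,5): no bracket -> illegal
(3,0): flips 3 -> legal
(4,0): flips 1 -> legal
(4,1): no bracket -> illegal
(4,2): flips 1 -> legal
(4,3): no bracket -> illegal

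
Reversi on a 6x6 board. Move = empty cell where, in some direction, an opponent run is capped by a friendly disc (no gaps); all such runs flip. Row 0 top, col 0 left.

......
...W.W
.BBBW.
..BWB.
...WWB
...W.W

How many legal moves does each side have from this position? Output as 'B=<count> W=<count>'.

-- B to move --
(0,2): no bracket -> illegal
(0,3): flips 1 -> legal
(0,4): flips 1 -> legal
(0,5): no bracket -> illegal
(1,2): no bracket -> illegal
(1,4): flips 1 -> legal
(2,5): flips 1 -> legal
(3,5): no bracket -> illegal
(4,2): flips 2 -> legal
(5,2): flips 1 -> legal
(5,4): flips 2 -> legal
B mobility = 7
-- W to move --
(1,0): flips 2 -> legal
(1,1): flips 1 -> legal
(1,2): no bracket -> illegal
(1,4): no bracket -> illegal
(2,0): flips 3 -> legal
(2,5): flips 1 -> legal
(3,0): no bracket -> illegal
(3,1): flips 2 -> legal
(3,5): flips 2 -> legal
(4,1): no bracket -> illegal
(4,2): no bracket -> illegal
(5,4): no bracket -> illegal
W mobility = 6

Answer: B=7 W=6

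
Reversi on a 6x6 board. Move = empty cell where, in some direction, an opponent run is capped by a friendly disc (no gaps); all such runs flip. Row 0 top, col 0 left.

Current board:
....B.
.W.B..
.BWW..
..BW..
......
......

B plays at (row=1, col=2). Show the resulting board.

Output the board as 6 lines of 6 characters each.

Place B at (1,2); scan 8 dirs for brackets.
Dir NW: first cell '.' (not opp) -> no flip
Dir N: first cell '.' (not opp) -> no flip
Dir NE: first cell '.' (not opp) -> no flip
Dir W: opp run (1,1), next='.' -> no flip
Dir E: first cell 'B' (not opp) -> no flip
Dir SW: first cell 'B' (not opp) -> no flip
Dir S: opp run (2,2) capped by B -> flip
Dir SE: opp run (2,3), next='.' -> no flip
All flips: (2,2)

Answer: ....B.
.WBB..
.BBW..
..BW..
......
......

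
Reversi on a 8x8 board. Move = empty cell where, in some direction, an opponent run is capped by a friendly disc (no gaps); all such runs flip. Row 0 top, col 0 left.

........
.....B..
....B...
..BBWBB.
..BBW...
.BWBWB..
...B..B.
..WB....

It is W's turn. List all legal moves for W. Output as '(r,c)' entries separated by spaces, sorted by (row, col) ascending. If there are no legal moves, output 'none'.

(0,4): no bracket -> illegal
(0,5): no bracket -> illegal
(0,6): no bracket -> illegal
(1,3): no bracket -> illegal
(1,4): flips 1 -> legal
(1,6): no bracket -> illegal
(2,1): flips 2 -> legal
(2,2): flips 3 -> legal
(2,3): no bracket -> illegal
(2,5): no bracket -> illegal
(2,6): flips 1 -> legal
(2,7): no bracket -> illegal
(3,1): flips 2 -> legal
(3,7): flips 2 -> legal
(4,0): no bracket -> illegal
(4,1): flips 2 -> legal
(4,5): no bracket -> illegal
(4,6): no bracket -> illegal
(4,7): no bracket -> illegal
(5,0): flips 1 -> legal
(5,6): flips 1 -> legal
(5,7): no bracket -> illegal
(6,0): no bracket -> illegal
(6,1): no bracket -> illegal
(6,2): flips 1 -> legal
(6,4): no bracket -> illegal
(6,5): no bracket -> illegal
(6,7): no bracket -> illegal
(7,4): flips 2 -> legal
(7,5): no bracket -> illegal
(7,6): no bracket -> illegal
(7,7): flips 2 -> legal

Answer: (1,4) (2,1) (2,2) (2,6) (3,1) (3,7) (4,1) (5,0) (5,6) (6,2) (7,4) (7,7)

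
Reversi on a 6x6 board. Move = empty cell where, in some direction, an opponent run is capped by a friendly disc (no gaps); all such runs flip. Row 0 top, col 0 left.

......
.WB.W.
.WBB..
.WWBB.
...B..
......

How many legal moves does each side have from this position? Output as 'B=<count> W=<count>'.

-- B to move --
(0,0): flips 1 -> legal
(0,1): no bracket -> illegal
(0,2): no bracket -> illegal
(0,3): no bracket -> illegal
(0,4): no bracket -> illegal
(0,5): flips 1 -> legal
(1,0): flips 3 -> legal
(1,3): no bracket -> illegal
(1,5): no bracket -> illegal
(2,0): flips 1 -> legal
(2,4): no bracket -> illegal
(2,5): no bracket -> illegal
(3,0): flips 3 -> legal
(4,0): flips 1 -> legal
(4,1): flips 1 -> legal
(4,2): flips 1 -> legal
B mobility = 8
-- W to move --
(0,1): no bracket -> illegal
(0,2): flips 2 -> legal
(0,3): flips 1 -> legal
(1,3): flips 2 -> legal
(2,4): flips 2 -> legal
(2,5): no bracket -> illegal
(3,5): flips 2 -> legal
(4,2): no bracket -> illegal
(4,4): flips 2 -> legal
(4,5): no bracket -> illegal
(5,2): no bracket -> illegal
(5,3): no bracket -> illegal
(5,4): flips 1 -> legal
W mobility = 7

Answer: B=8 W=7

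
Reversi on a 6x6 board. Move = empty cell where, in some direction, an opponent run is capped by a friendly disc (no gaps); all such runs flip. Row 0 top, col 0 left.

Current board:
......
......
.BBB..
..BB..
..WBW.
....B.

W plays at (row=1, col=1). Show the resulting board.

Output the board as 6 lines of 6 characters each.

Place W at (1,1); scan 8 dirs for brackets.
Dir NW: first cell '.' (not opp) -> no flip
Dir N: first cell '.' (not opp) -> no flip
Dir NE: first cell '.' (not opp) -> no flip
Dir W: first cell '.' (not opp) -> no flip
Dir E: first cell '.' (not opp) -> no flip
Dir SW: first cell '.' (not opp) -> no flip
Dir S: opp run (2,1), next='.' -> no flip
Dir SE: opp run (2,2) (3,3) capped by W -> flip
All flips: (2,2) (3,3)

Answer: ......
.W....
.BWB..
..BW..
..WBW.
....B.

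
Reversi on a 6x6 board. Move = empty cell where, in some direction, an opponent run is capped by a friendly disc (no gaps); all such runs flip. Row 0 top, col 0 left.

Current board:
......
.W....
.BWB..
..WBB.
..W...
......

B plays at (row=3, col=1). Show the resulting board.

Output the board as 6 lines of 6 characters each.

Place B at (3,1); scan 8 dirs for brackets.
Dir NW: first cell '.' (not opp) -> no flip
Dir N: first cell 'B' (not opp) -> no flip
Dir NE: opp run (2,2), next='.' -> no flip
Dir W: first cell '.' (not opp) -> no flip
Dir E: opp run (3,2) capped by B -> flip
Dir SW: first cell '.' (not opp) -> no flip
Dir S: first cell '.' (not opp) -> no flip
Dir SE: opp run (4,2), next='.' -> no flip
All flips: (3,2)

Answer: ......
.W....
.BWB..
.BBBB.
..W...
......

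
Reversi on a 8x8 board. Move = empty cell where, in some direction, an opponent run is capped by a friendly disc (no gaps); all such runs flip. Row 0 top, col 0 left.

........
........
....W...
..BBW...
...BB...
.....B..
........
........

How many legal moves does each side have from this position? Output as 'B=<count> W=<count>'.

-- B to move --
(1,3): no bracket -> illegal
(1,4): flips 2 -> legal
(1,5): flips 1 -> legal
(2,3): no bracket -> illegal
(2,5): flips 1 -> legal
(3,5): flips 1 -> legal
(4,5): no bracket -> illegal
B mobility = 4
-- W to move --
(2,1): no bracket -> illegal
(2,2): no bracket -> illegal
(2,3): no bracket -> illegal
(3,1): flips 2 -> legal
(3,5): no bracket -> illegal
(4,1): no bracket -> illegal
(4,2): flips 1 -> legal
(4,5): no bracket -> illegal
(4,6): no bracket -> illegal
(5,2): flips 1 -> legal
(5,3): no bracket -> illegal
(5,4): flips 1 -> legal
(5,6): no bracket -> illegal
(6,4): no bracket -> illegal
(6,5): no bracket -> illegal
(6,6): no bracket -> illegal
W mobility = 4

Answer: B=4 W=4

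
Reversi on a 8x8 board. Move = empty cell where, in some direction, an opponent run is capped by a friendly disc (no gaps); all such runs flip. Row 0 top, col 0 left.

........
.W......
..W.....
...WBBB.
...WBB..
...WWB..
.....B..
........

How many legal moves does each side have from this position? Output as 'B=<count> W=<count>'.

-- B to move --
(0,0): flips 3 -> legal
(0,1): no bracket -> illegal
(0,2): no bracket -> illegal
(1,0): no bracket -> illegal
(1,2): no bracket -> illegal
(1,3): no bracket -> illegal
(2,0): no bracket -> illegal
(2,1): no bracket -> illegal
(2,3): no bracket -> illegal
(2,4): no bracket -> illegal
(3,1): no bracket -> illegal
(3,2): flips 3 -> legal
(4,2): flips 1 -> legal
(5,2): flips 3 -> legal
(6,2): flips 1 -> legal
(6,3): flips 1 -> legal
(6,4): flips 1 -> legal
B mobility = 7
-- W to move --
(2,3): no bracket -> illegal
(2,4): flips 2 -> legal
(2,5): flips 1 -> legal
(2,6): flips 2 -> legal
(2,7): flips 2 -> legal
(3,7): flips 3 -> legal
(4,6): flips 2 -> legal
(4,7): no bracket -> illegal
(5,6): flips 1 -> legal
(6,4): no bracket -> illegal
(6,6): flips 2 -> legal
(7,4): no bracket -> illegal
(7,5): no bracket -> illegal
(7,6): flips 1 -> legal
W mobility = 9

Answer: B=7 W=9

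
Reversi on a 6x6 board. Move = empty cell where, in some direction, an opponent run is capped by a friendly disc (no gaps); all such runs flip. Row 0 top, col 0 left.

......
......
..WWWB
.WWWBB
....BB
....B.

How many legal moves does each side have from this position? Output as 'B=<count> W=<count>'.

-- B to move --
(1,1): flips 2 -> legal
(1,2): flips 1 -> legal
(1,3): flips 1 -> legal
(1,4): flips 1 -> legal
(1,5): no bracket -> illegal
(2,0): no bracket -> illegal
(2,1): flips 3 -> legal
(3,0): flips 3 -> legal
(4,0): no bracket -> illegal
(4,1): no bracket -> illegal
(4,2): no bracket -> illegal
(4,3): no bracket -> illegal
B mobility = 6
-- W to move --
(1,4): no bracket -> illegal
(1,5): no bracket -> illegal
(4,3): no bracket -> illegal
(5,3): no bracket -> illegal
(5,5): flips 1 -> legal
W mobility = 1

Answer: B=6 W=1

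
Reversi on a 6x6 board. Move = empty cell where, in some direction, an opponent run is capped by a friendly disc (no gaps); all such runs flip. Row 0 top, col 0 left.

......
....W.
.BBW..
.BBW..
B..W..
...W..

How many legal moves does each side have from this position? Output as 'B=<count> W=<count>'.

-- B to move --
(0,3): no bracket -> illegal
(0,4): no bracket -> illegal
(0,5): flips 2 -> legal
(1,2): no bracket -> illegal
(1,3): no bracket -> illegal
(1,5): no bracket -> illegal
(2,4): flips 1 -> legal
(2,5): no bracket -> illegal
(3,4): flips 1 -> legal
(4,2): no bracket -> illegal
(4,4): flips 1 -> legal
(5,2): no bracket -> illegal
(5,4): flips 1 -> legal
B mobility = 5
-- W to move --
(1,0): flips 2 -> legal
(1,1): flips 1 -> legal
(1,2): no bracket -> illegal
(1,3): no bracket -> illegal
(2,0): flips 2 -> legal
(3,0): flips 2 -> legal
(4,1): flips 1 -> legal
(4,2): no bracket -> illegal
(5,0): no bracket -> illegal
(5,1): no bracket -> illegal
W mobility = 5

Answer: B=5 W=5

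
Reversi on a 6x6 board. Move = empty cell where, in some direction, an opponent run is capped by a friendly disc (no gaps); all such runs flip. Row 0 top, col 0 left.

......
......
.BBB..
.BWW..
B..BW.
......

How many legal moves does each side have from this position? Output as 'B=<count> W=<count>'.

Answer: B=5 W=9

Derivation:
-- B to move --
(2,4): no bracket -> illegal
(3,4): flips 2 -> legal
(3,5): no bracket -> illegal
(4,1): flips 1 -> legal
(4,2): flips 1 -> legal
(4,5): flips 1 -> legal
(5,3): no bracket -> illegal
(5,4): no bracket -> illegal
(5,5): flips 2 -> legal
B mobility = 5
-- W to move --
(1,0): flips 1 -> legal
(1,1): flips 1 -> legal
(1,2): flips 1 -> legal
(1,3): flips 1 -> legal
(1,4): flips 1 -> legal
(2,0): no bracket -> illegal
(2,4): no bracket -> illegal
(3,0): flips 1 -> legal
(3,4): no bracket -> illegal
(4,1): no bracket -> illegal
(4,2): flips 1 -> legal
(5,0): no bracket -> illegal
(5,1): no bracket -> illegal
(5,2): no bracket -> illegal
(5,3): flips 1 -> legal
(5,4): flips 1 -> legal
W mobility = 9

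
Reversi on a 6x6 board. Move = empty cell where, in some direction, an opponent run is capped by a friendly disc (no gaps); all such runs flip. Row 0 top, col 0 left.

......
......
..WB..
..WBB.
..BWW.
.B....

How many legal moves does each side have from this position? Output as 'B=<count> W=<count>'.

Answer: B=10 W=7

Derivation:
-- B to move --
(1,1): flips 1 -> legal
(1,2): flips 2 -> legal
(1,3): no bracket -> illegal
(2,1): flips 1 -> legal
(3,1): flips 1 -> legal
(3,5): no bracket -> illegal
(4,1): flips 1 -> legal
(4,5): flips 2 -> legal
(5,2): flips 1 -> legal
(5,3): flips 1 -> legal
(5,4): flips 1 -> legal
(5,5): flips 1 -> legal
B mobility = 10
-- W to move --
(1,2): no bracket -> illegal
(1,3): flips 2 -> legal
(1,4): flips 1 -> legal
(2,4): flips 2 -> legal
(2,5): flips 1 -> legal
(3,1): no bracket -> illegal
(3,5): flips 2 -> legal
(4,0): no bracket -> illegal
(4,1): flips 1 -> legal
(4,5): no bracket -> illegal
(5,0): no bracket -> illegal
(5,2): flips 1 -> legal
(5,3): no bracket -> illegal
W mobility = 7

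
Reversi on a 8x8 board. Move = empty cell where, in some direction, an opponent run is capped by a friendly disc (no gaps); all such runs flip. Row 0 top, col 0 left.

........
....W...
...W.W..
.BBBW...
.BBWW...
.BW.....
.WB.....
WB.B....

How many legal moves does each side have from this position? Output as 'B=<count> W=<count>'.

-- B to move --
(0,3): no bracket -> illegal
(0,4): no bracket -> illegal
(0,5): flips 2 -> legal
(1,2): no bracket -> illegal
(1,3): flips 1 -> legal
(1,5): no bracket -> illegal
(1,6): no bracket -> illegal
(2,2): no bracket -> illegal
(2,4): no bracket -> illegal
(2,6): no bracket -> illegal
(3,5): flips 1 -> legal
(3,6): no bracket -> illegal
(4,5): flips 2 -> legal
(5,0): no bracket -> illegal
(5,3): flips 2 -> legal
(5,4): flips 1 -> legal
(5,5): flips 1 -> legal
(6,0): flips 1 -> legal
(6,3): flips 1 -> legal
(7,2): no bracket -> illegal
B mobility = 9
-- W to move --
(2,0): no bracket -> illegal
(2,1): flips 4 -> legal
(2,2): flips 3 -> legal
(2,4): no bracket -> illegal
(3,0): flips 4 -> legal
(4,0): flips 2 -> legal
(5,0): flips 3 -> legal
(5,3): no bracket -> illegal
(6,0): no bracket -> illegal
(6,3): flips 1 -> legal
(6,4): no bracket -> illegal
(7,2): flips 2 -> legal
(7,4): no bracket -> illegal
W mobility = 7

Answer: B=9 W=7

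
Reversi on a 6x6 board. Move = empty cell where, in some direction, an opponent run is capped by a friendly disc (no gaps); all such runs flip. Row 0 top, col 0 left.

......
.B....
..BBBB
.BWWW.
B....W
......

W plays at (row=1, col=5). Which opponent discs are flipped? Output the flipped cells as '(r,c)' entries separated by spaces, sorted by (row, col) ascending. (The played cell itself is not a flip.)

Dir NW: first cell '.' (not opp) -> no flip
Dir N: first cell '.' (not opp) -> no flip
Dir NE: edge -> no flip
Dir W: first cell '.' (not opp) -> no flip
Dir E: edge -> no flip
Dir SW: opp run (2,4) capped by W -> flip
Dir S: opp run (2,5), next='.' -> no flip
Dir SE: edge -> no flip

Answer: (2,4)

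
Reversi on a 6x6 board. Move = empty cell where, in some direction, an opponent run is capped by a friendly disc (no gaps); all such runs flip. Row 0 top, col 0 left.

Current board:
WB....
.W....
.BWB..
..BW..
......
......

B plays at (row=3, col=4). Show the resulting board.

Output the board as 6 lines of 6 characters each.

Place B at (3,4); scan 8 dirs for brackets.
Dir NW: first cell 'B' (not opp) -> no flip
Dir N: first cell '.' (not opp) -> no flip
Dir NE: first cell '.' (not opp) -> no flip
Dir W: opp run (3,3) capped by B -> flip
Dir E: first cell '.' (not opp) -> no flip
Dir SW: first cell '.' (not opp) -> no flip
Dir S: first cell '.' (not opp) -> no flip
Dir SE: first cell '.' (not opp) -> no flip
All flips: (3,3)

Answer: WB....
.W....
.BWB..
..BBB.
......
......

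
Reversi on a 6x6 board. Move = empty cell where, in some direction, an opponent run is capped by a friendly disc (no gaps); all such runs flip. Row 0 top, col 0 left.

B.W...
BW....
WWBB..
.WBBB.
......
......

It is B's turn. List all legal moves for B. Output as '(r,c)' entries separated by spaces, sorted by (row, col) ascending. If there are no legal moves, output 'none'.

Answer: (1,2) (3,0) (4,0)

Derivation:
(0,1): no bracket -> illegal
(0,3): no bracket -> illegal
(1,2): flips 1 -> legal
(1,3): no bracket -> illegal
(3,0): flips 2 -> legal
(4,0): flips 1 -> legal
(4,1): no bracket -> illegal
(4,2): no bracket -> illegal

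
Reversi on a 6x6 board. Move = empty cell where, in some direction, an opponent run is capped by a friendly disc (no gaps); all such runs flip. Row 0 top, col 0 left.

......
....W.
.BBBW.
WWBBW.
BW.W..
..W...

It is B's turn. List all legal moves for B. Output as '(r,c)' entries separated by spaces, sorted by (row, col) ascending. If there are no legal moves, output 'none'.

(0,3): no bracket -> illegal
(0,4): no bracket -> illegal
(0,5): flips 1 -> legal
(1,3): no bracket -> illegal
(1,5): flips 1 -> legal
(2,0): flips 1 -> legal
(2,5): flips 1 -> legal
(3,5): flips 1 -> legal
(4,2): flips 1 -> legal
(4,4): no bracket -> illegal
(4,5): flips 1 -> legal
(5,0): flips 1 -> legal
(5,1): flips 2 -> legal
(5,3): flips 1 -> legal
(5,4): flips 1 -> legal

Answer: (0,5) (1,5) (2,0) (2,5) (3,5) (4,2) (4,5) (5,0) (5,1) (5,3) (5,4)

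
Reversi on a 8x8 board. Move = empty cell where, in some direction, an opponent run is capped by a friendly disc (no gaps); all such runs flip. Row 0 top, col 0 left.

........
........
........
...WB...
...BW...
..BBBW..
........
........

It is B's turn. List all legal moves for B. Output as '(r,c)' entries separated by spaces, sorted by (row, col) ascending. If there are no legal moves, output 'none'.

Answer: (2,3) (3,2) (3,5) (4,5) (5,6)

Derivation:
(2,2): no bracket -> illegal
(2,3): flips 1 -> legal
(2,4): no bracket -> illegal
(3,2): flips 1 -> legal
(3,5): flips 1 -> legal
(4,2): no bracket -> illegal
(4,5): flips 1 -> legal
(4,6): no bracket -> illegal
(5,6): flips 1 -> legal
(6,4): no bracket -> illegal
(6,5): no bracket -> illegal
(6,6): no bracket -> illegal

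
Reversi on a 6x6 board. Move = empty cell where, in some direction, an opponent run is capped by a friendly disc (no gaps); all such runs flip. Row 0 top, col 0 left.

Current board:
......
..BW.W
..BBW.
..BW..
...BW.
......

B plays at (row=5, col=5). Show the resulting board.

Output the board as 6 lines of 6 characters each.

Place B at (5,5); scan 8 dirs for brackets.
Dir NW: opp run (4,4) (3,3) capped by B -> flip
Dir N: first cell '.' (not opp) -> no flip
Dir NE: edge -> no flip
Dir W: first cell '.' (not opp) -> no flip
Dir E: edge -> no flip
Dir SW: edge -> no flip
Dir S: edge -> no flip
Dir SE: edge -> no flip
All flips: (3,3) (4,4)

Answer: ......
..BW.W
..BBW.
..BB..
...BB.
.....B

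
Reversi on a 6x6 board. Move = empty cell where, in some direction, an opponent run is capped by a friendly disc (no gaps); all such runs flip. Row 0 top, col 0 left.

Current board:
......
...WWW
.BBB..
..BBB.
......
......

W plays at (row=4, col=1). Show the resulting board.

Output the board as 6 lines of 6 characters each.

Answer: ......
...WWW
.BBW..
..WBB.
.W....
......

Derivation:
Place W at (4,1); scan 8 dirs for brackets.
Dir NW: first cell '.' (not opp) -> no flip
Dir N: first cell '.' (not opp) -> no flip
Dir NE: opp run (3,2) (2,3) capped by W -> flip
Dir W: first cell '.' (not opp) -> no flip
Dir E: first cell '.' (not opp) -> no flip
Dir SW: first cell '.' (not opp) -> no flip
Dir S: first cell '.' (not opp) -> no flip
Dir SE: first cell '.' (not opp) -> no flip
All flips: (2,3) (3,2)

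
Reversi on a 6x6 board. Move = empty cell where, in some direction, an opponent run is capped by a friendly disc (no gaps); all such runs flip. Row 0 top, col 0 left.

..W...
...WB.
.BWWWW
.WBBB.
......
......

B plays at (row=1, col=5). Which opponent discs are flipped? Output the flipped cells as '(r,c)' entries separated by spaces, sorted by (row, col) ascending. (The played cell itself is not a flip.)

Answer: (2,4)

Derivation:
Dir NW: first cell '.' (not opp) -> no flip
Dir N: first cell '.' (not opp) -> no flip
Dir NE: edge -> no flip
Dir W: first cell 'B' (not opp) -> no flip
Dir E: edge -> no flip
Dir SW: opp run (2,4) capped by B -> flip
Dir S: opp run (2,5), next='.' -> no flip
Dir SE: edge -> no flip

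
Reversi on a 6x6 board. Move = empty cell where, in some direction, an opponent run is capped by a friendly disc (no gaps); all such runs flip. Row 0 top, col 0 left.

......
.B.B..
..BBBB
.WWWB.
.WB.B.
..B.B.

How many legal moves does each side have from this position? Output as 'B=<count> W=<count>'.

Answer: B=5 W=11

Derivation:
-- B to move --
(2,0): flips 1 -> legal
(2,1): no bracket -> illegal
(3,0): flips 4 -> legal
(4,0): flips 2 -> legal
(4,3): flips 1 -> legal
(5,0): flips 2 -> legal
(5,1): no bracket -> illegal
B mobility = 5
-- W to move --
(0,0): flips 2 -> legal
(0,1): no bracket -> illegal
(0,2): no bracket -> illegal
(0,3): flips 2 -> legal
(0,4): flips 2 -> legal
(1,0): no bracket -> illegal
(1,2): flips 1 -> legal
(1,4): flips 1 -> legal
(1,5): flips 1 -> legal
(2,0): no bracket -> illegal
(2,1): no bracket -> illegal
(3,5): flips 1 -> legal
(4,3): flips 1 -> legal
(4,5): no bracket -> illegal
(5,1): flips 1 -> legal
(5,3): flips 1 -> legal
(5,5): flips 1 -> legal
W mobility = 11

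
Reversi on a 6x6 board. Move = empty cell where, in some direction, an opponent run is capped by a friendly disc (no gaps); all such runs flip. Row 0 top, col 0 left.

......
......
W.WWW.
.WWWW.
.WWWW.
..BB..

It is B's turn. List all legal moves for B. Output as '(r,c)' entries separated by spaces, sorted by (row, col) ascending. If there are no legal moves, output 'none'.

(1,0): no bracket -> illegal
(1,1): no bracket -> illegal
(1,2): flips 3 -> legal
(1,3): flips 3 -> legal
(1,4): no bracket -> illegal
(1,5): no bracket -> illegal
(2,1): no bracket -> illegal
(2,5): flips 2 -> legal
(3,0): flips 1 -> legal
(3,5): flips 1 -> legal
(4,0): no bracket -> illegal
(4,5): no bracket -> illegal
(5,0): no bracket -> illegal
(5,1): no bracket -> illegal
(5,4): no bracket -> illegal
(5,5): no bracket -> illegal

Answer: (1,2) (1,3) (2,5) (3,0) (3,5)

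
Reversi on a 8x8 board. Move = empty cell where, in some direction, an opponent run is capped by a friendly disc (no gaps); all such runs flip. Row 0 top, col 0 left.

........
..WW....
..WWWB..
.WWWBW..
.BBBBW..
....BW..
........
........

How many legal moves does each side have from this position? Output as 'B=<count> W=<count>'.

Answer: B=15 W=10

Derivation:
-- B to move --
(0,1): flips 2 -> legal
(0,2): flips 3 -> legal
(0,3): flips 3 -> legal
(0,4): no bracket -> illegal
(1,1): flips 2 -> legal
(1,4): flips 3 -> legal
(1,5): flips 2 -> legal
(2,0): flips 1 -> legal
(2,1): flips 5 -> legal
(2,6): flips 1 -> legal
(3,0): flips 3 -> legal
(3,6): flips 2 -> legal
(4,0): no bracket -> illegal
(4,6): flips 1 -> legal
(5,6): flips 2 -> legal
(6,4): no bracket -> illegal
(6,5): flips 3 -> legal
(6,6): flips 1 -> legal
B mobility = 15
-- W to move --
(1,4): no bracket -> illegal
(1,5): flips 1 -> legal
(1,6): no bracket -> illegal
(2,6): flips 1 -> legal
(3,0): no bracket -> illegal
(3,6): no bracket -> illegal
(4,0): flips 4 -> legal
(5,0): flips 1 -> legal
(5,1): flips 2 -> legal
(5,2): flips 1 -> legal
(5,3): flips 4 -> legal
(6,3): flips 1 -> legal
(6,4): flips 3 -> legal
(6,5): flips 2 -> legal
W mobility = 10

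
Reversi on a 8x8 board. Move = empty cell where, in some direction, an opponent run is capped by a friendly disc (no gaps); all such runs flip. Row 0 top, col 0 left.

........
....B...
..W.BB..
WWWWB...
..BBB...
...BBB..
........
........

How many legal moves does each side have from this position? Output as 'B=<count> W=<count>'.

-- B to move --
(1,1): flips 2 -> legal
(1,2): flips 2 -> legal
(1,3): no bracket -> illegal
(2,0): flips 1 -> legal
(2,1): flips 1 -> legal
(2,3): flips 1 -> legal
(4,0): no bracket -> illegal
(4,1): no bracket -> illegal
B mobility = 5
-- W to move --
(0,3): no bracket -> illegal
(0,4): no bracket -> illegal
(0,5): no bracket -> illegal
(1,3): no bracket -> illegal
(1,5): flips 1 -> legal
(1,6): no bracket -> illegal
(2,3): no bracket -> illegal
(2,6): no bracket -> illegal
(3,5): flips 1 -> legal
(3,6): no bracket -> illegal
(4,1): no bracket -> illegal
(4,5): no bracket -> illegal
(4,6): no bracket -> illegal
(5,1): flips 1 -> legal
(5,2): flips 1 -> legal
(5,6): no bracket -> illegal
(6,2): no bracket -> illegal
(6,3): flips 2 -> legal
(6,4): flips 2 -> legal
(6,5): flips 2 -> legal
(6,6): flips 2 -> legal
W mobility = 8

Answer: B=5 W=8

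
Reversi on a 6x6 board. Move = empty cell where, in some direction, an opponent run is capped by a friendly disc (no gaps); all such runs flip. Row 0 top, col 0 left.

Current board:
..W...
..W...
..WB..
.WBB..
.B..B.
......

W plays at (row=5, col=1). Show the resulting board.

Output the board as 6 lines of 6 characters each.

Answer: ..W...
..W...
..WB..
.WBB..
.W..B.
.W....

Derivation:
Place W at (5,1); scan 8 dirs for brackets.
Dir NW: first cell '.' (not opp) -> no flip
Dir N: opp run (4,1) capped by W -> flip
Dir NE: first cell '.' (not opp) -> no flip
Dir W: first cell '.' (not opp) -> no flip
Dir E: first cell '.' (not opp) -> no flip
Dir SW: edge -> no flip
Dir S: edge -> no flip
Dir SE: edge -> no flip
All flips: (4,1)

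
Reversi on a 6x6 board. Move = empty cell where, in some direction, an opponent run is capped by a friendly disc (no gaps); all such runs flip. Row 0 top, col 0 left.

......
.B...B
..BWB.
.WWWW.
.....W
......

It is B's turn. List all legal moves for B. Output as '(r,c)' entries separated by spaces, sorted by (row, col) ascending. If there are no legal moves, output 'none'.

(1,2): no bracket -> illegal
(1,3): no bracket -> illegal
(1,4): no bracket -> illegal
(2,0): no bracket -> illegal
(2,1): no bracket -> illegal
(2,5): no bracket -> illegal
(3,0): no bracket -> illegal
(3,5): no bracket -> illegal
(4,0): flips 1 -> legal
(4,1): no bracket -> illegal
(4,2): flips 2 -> legal
(4,3): no bracket -> illegal
(4,4): flips 2 -> legal
(5,4): no bracket -> illegal
(5,5): no bracket -> illegal

Answer: (4,0) (4,2) (4,4)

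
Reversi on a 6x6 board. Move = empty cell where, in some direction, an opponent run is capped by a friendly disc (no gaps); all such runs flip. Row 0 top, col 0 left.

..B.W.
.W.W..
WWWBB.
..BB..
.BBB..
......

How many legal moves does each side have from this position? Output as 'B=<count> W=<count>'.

Answer: B=4 W=6

Derivation:
-- B to move --
(0,0): flips 2 -> legal
(0,1): no bracket -> illegal
(0,3): flips 1 -> legal
(0,5): no bracket -> illegal
(1,0): flips 1 -> legal
(1,2): flips 1 -> legal
(1,4): no bracket -> illegal
(1,5): no bracket -> illegal
(3,0): no bracket -> illegal
(3,1): no bracket -> illegal
B mobility = 4
-- W to move --
(0,1): no bracket -> illegal
(0,3): no bracket -> illegal
(1,2): no bracket -> illegal
(1,4): no bracket -> illegal
(1,5): no bracket -> illegal
(2,5): flips 2 -> legal
(3,0): no bracket -> illegal
(3,1): no bracket -> illegal
(3,4): no bracket -> illegal
(3,5): flips 1 -> legal
(4,0): no bracket -> illegal
(4,4): flips 1 -> legal
(5,0): no bracket -> illegal
(5,1): no bracket -> illegal
(5,2): flips 2 -> legal
(5,3): flips 3 -> legal
(5,4): flips 2 -> legal
W mobility = 6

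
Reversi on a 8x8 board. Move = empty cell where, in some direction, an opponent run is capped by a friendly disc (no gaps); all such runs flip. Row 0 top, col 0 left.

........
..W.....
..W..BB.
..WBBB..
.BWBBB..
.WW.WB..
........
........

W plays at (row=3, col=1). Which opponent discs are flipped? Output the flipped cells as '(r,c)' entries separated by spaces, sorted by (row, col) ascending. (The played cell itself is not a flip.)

Answer: (4,1)

Derivation:
Dir NW: first cell '.' (not opp) -> no flip
Dir N: first cell '.' (not opp) -> no flip
Dir NE: first cell 'W' (not opp) -> no flip
Dir W: first cell '.' (not opp) -> no flip
Dir E: first cell 'W' (not opp) -> no flip
Dir SW: first cell '.' (not opp) -> no flip
Dir S: opp run (4,1) capped by W -> flip
Dir SE: first cell 'W' (not opp) -> no flip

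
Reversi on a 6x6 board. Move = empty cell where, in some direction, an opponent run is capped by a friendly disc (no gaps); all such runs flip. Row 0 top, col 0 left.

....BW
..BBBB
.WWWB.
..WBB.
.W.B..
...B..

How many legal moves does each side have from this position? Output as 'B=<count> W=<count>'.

Answer: B=7 W=8

Derivation:
-- B to move --
(1,0): flips 2 -> legal
(1,1): flips 1 -> legal
(2,0): flips 3 -> legal
(3,0): flips 1 -> legal
(3,1): flips 2 -> legal
(4,0): no bracket -> illegal
(4,2): flips 2 -> legal
(5,0): flips 3 -> legal
(5,1): no bracket -> illegal
(5,2): no bracket -> illegal
B mobility = 7
-- W to move --
(0,1): flips 1 -> legal
(0,2): flips 1 -> legal
(0,3): flips 3 -> legal
(1,1): no bracket -> illegal
(2,5): flips 2 -> legal
(3,5): flips 2 -> legal
(4,2): no bracket -> illegal
(4,4): flips 1 -> legal
(4,5): flips 1 -> legal
(5,2): no bracket -> illegal
(5,4): flips 1 -> legal
W mobility = 8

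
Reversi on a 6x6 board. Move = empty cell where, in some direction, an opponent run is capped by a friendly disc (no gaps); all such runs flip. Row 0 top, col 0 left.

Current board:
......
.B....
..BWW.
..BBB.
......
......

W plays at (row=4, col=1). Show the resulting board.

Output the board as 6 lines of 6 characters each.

Place W at (4,1); scan 8 dirs for brackets.
Dir NW: first cell '.' (not opp) -> no flip
Dir N: first cell '.' (not opp) -> no flip
Dir NE: opp run (3,2) capped by W -> flip
Dir W: first cell '.' (not opp) -> no flip
Dir E: first cell '.' (not opp) -> no flip
Dir SW: first cell '.' (not opp) -> no flip
Dir S: first cell '.' (not opp) -> no flip
Dir SE: first cell '.' (not opp) -> no flip
All flips: (3,2)

Answer: ......
.B....
..BWW.
..WBB.
.W....
......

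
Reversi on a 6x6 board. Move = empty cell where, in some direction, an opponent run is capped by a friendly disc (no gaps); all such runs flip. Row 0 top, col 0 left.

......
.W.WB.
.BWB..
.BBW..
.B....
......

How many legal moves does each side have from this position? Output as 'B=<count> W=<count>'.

Answer: B=6 W=7

Derivation:
-- B to move --
(0,0): no bracket -> illegal
(0,1): flips 1 -> legal
(0,2): no bracket -> illegal
(0,3): flips 1 -> legal
(0,4): flips 2 -> legal
(1,0): no bracket -> illegal
(1,2): flips 2 -> legal
(2,0): no bracket -> illegal
(2,4): no bracket -> illegal
(3,4): flips 1 -> legal
(4,2): no bracket -> illegal
(4,3): flips 1 -> legal
(4,4): no bracket -> illegal
B mobility = 6
-- W to move --
(0,3): no bracket -> illegal
(0,4): no bracket -> illegal
(0,5): no bracket -> illegal
(1,0): no bracket -> illegal
(1,2): no bracket -> illegal
(1,5): flips 1 -> legal
(2,0): flips 1 -> legal
(2,4): flips 1 -> legal
(2,5): no bracket -> illegal
(3,0): flips 2 -> legal
(3,4): no bracket -> illegal
(4,0): flips 1 -> legal
(4,2): flips 1 -> legal
(4,3): no bracket -> illegal
(5,0): no bracket -> illegal
(5,1): flips 3 -> legal
(5,2): no bracket -> illegal
W mobility = 7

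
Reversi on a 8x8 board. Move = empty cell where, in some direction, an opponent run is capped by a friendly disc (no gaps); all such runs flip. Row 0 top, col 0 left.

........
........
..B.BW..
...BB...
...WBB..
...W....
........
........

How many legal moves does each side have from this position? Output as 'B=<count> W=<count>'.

Answer: B=6 W=3

Derivation:
-- B to move --
(1,4): no bracket -> illegal
(1,5): no bracket -> illegal
(1,6): flips 1 -> legal
(2,6): flips 1 -> legal
(3,2): no bracket -> illegal
(3,5): no bracket -> illegal
(3,6): no bracket -> illegal
(4,2): flips 1 -> legal
(5,2): flips 1 -> legal
(5,4): no bracket -> illegal
(6,2): flips 1 -> legal
(6,3): flips 2 -> legal
(6,4): no bracket -> illegal
B mobility = 6
-- W to move --
(1,1): no bracket -> illegal
(1,2): no bracket -> illegal
(1,3): no bracket -> illegal
(1,4): no bracket -> illegal
(1,5): no bracket -> illegal
(2,1): no bracket -> illegal
(2,3): flips 2 -> legal
(3,1): no bracket -> illegal
(3,2): no bracket -> illegal
(3,5): flips 1 -> legal
(3,6): no bracket -> illegal
(4,2): no bracket -> illegal
(4,6): flips 2 -> legal
(5,4): no bracket -> illegal
(5,5): no bracket -> illegal
(5,6): no bracket -> illegal
W mobility = 3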